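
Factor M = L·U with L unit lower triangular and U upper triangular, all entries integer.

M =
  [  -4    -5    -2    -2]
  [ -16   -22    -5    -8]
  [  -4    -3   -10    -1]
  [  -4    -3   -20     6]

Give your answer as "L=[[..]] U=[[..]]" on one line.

  R1 -= 4·R0 → [0,-2,3,0]
  R2 -= 1·R0 → [0,2,-8,1]
  R3 -= 1·R0 → [0,2,-18,8]
  R2 -= -1·R1 → [0,0,-5,1]
  R3 -= -1·R1 → [0,0,-15,8]
  R3 -= 3·R2 → [0,0,0,5]

L=[[1,0,0,0],[4,1,0,0],[1,-1,1,0],[1,-1,3,1]] U=[[-4,-5,-2,-2],[0,-2,3,0],[0,0,-5,1],[0,0,0,5]]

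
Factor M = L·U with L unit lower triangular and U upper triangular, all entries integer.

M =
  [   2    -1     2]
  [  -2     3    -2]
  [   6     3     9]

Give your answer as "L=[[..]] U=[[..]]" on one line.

  r1 -= -1·r0 → [0,2,0]
  r2 -= 3·r0 → [0,6,3]
  r2 -= 3·r1 → [0,0,3]

L=[[1,0,0],[-1,1,0],[3,3,1]] U=[[2,-1,2],[0,2,0],[0,0,3]]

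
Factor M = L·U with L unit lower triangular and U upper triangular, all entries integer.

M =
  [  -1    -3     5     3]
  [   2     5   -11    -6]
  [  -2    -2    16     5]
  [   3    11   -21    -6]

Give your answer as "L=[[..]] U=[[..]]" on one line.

  row1 -= -2·row0 → [0,-1,-1,0]
  row2 -= 2·row0 → [0,4,6,-1]
  row3 -= -3·row0 → [0,2,-6,3]
  row2 -= -4·row1 → [0,0,2,-1]
  row3 -= -2·row1 → [0,0,-8,3]
  row3 -= -4·row2 → [0,0,0,-1]

L=[[1,0,0,0],[-2,1,0,0],[2,-4,1,0],[-3,-2,-4,1]] U=[[-1,-3,5,3],[0,-1,-1,0],[0,0,2,-1],[0,0,0,-1]]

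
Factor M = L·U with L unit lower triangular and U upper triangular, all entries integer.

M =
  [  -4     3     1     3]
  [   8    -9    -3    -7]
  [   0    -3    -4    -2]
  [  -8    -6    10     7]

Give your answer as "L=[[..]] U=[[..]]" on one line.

L=[[1,0,0,0],[-2,1,0,0],[0,1,1,0],[2,4,-4,1]] U=[[-4,3,1,3],[0,-3,-1,-1],[0,0,-3,-1],[0,0,0,1]]

  r1 -= -2·r0 → [0,-3,-1,-1]
  r2 -= 0·r0 → [0,-3,-4,-2]
  r3 -= 2·r0 → [0,-12,8,1]
  r2 -= 1·r1 → [0,0,-3,-1]
  r3 -= 4·r1 → [0,0,12,5]
  r3 -= -4·r2 → [0,0,0,1]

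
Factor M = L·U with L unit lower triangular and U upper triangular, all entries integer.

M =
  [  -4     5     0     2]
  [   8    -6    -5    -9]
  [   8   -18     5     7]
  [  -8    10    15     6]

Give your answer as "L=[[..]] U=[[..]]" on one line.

  row1 -= -2·row0 → [0,4,-5,-5]
  row2 -= -2·row0 → [0,-8,5,11]
  row3 -= 2·row0 → [0,0,15,2]
  row2 -= -2·row1 → [0,0,-5,1]
  row3 -= 0·row1 → [0,0,15,2]
  row3 -= -3·row2 → [0,0,0,5]

L=[[1,0,0,0],[-2,1,0,0],[-2,-2,1,0],[2,0,-3,1]] U=[[-4,5,0,2],[0,4,-5,-5],[0,0,-5,1],[0,0,0,5]]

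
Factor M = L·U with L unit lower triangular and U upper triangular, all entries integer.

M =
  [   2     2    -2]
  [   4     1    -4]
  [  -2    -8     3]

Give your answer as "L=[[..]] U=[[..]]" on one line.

  row1 -= 2·row0 → [0,-3,0]
  row2 -= -1·row0 → [0,-6,1]
  row2 -= 2·row1 → [0,0,1]

L=[[1,0,0],[2,1,0],[-1,2,1]] U=[[2,2,-2],[0,-3,0],[0,0,1]]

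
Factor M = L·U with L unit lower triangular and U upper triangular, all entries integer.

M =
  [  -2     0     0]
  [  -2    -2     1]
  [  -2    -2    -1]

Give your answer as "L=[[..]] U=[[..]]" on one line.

  row1 -= 1·row0 → [0,-2,1]
  row2 -= 1·row0 → [0,-2,-1]
  row2 -= 1·row1 → [0,0,-2]

L=[[1,0,0],[1,1,0],[1,1,1]] U=[[-2,0,0],[0,-2,1],[0,0,-2]]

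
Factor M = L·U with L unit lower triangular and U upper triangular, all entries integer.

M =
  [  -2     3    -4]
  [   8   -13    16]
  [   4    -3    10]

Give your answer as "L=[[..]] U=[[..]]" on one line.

L=[[1,0,0],[-4,1,0],[-2,-3,1]] U=[[-2,3,-4],[0,-1,0],[0,0,2]]

  R1 -= -4·R0 → [0,-1,0]
  R2 -= -2·R0 → [0,3,2]
  R2 -= -3·R1 → [0,0,2]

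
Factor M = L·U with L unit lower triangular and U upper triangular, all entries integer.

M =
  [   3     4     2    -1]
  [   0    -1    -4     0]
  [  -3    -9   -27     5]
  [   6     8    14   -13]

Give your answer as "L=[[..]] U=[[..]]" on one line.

  r1 -= 0·r0 → [0,-1,-4,0]
  r2 -= -1·r0 → [0,-5,-25,4]
  r3 -= 2·r0 → [0,0,10,-11]
  r2 -= 5·r1 → [0,0,-5,4]
  r3 -= 0·r1 → [0,0,10,-11]
  r3 -= -2·r2 → [0,0,0,-3]

L=[[1,0,0,0],[0,1,0,0],[-1,5,1,0],[2,0,-2,1]] U=[[3,4,2,-1],[0,-1,-4,0],[0,0,-5,4],[0,0,0,-3]]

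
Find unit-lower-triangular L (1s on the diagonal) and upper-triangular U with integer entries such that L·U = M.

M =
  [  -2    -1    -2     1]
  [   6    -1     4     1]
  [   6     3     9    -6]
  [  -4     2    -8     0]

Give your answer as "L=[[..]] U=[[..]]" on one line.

  row1 -= -3·row0 → [0,-4,-2,4]
  row2 -= -3·row0 → [0,0,3,-3]
  row3 -= 2·row0 → [0,4,-4,-2]
  row2 -= 0·row1 → [0,0,3,-3]
  row3 -= -1·row1 → [0,0,-6,2]
  row3 -= -2·row2 → [0,0,0,-4]

L=[[1,0,0,0],[-3,1,0,0],[-3,0,1,0],[2,-1,-2,1]] U=[[-2,-1,-2,1],[0,-4,-2,4],[0,0,3,-3],[0,0,0,-4]]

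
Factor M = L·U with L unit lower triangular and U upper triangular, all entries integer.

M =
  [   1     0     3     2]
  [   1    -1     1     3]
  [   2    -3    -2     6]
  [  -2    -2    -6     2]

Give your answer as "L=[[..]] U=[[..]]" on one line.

L=[[1,0,0,0],[1,1,0,0],[2,3,1,0],[-2,2,-2,1]] U=[[1,0,3,2],[0,-1,-2,1],[0,0,-2,-1],[0,0,0,2]]

  r1 -= 1·r0 → [0,-1,-2,1]
  r2 -= 2·r0 → [0,-3,-8,2]
  r3 -= -2·r0 → [0,-2,0,6]
  r2 -= 3·r1 → [0,0,-2,-1]
  r3 -= 2·r1 → [0,0,4,4]
  r3 -= -2·r2 → [0,0,0,2]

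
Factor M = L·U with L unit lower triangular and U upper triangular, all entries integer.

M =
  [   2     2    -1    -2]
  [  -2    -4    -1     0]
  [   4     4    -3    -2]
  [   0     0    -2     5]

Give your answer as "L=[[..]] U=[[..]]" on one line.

L=[[1,0,0,0],[-1,1,0,0],[2,0,1,0],[0,0,2,1]] U=[[2,2,-1,-2],[0,-2,-2,-2],[0,0,-1,2],[0,0,0,1]]

  r1 -= -1·r0 → [0,-2,-2,-2]
  r2 -= 2·r0 → [0,0,-1,2]
  r3 -= 0·r0 → [0,0,-2,5]
  r2 -= 0·r1 → [0,0,-1,2]
  r3 -= 0·r1 → [0,0,-2,5]
  r3 -= 2·r2 → [0,0,0,1]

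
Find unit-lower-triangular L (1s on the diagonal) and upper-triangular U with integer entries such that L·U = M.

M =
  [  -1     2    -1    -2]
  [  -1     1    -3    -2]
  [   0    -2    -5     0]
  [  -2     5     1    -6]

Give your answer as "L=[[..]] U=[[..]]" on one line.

  row1 -= 1·row0 → [0,-1,-2,0]
  row2 -= 0·row0 → [0,-2,-5,0]
  row3 -= 2·row0 → [0,1,3,-2]
  row2 -= 2·row1 → [0,0,-1,0]
  row3 -= -1·row1 → [0,0,1,-2]
  row3 -= -1·row2 → [0,0,0,-2]

L=[[1,0,0,0],[1,1,0,0],[0,2,1,0],[2,-1,-1,1]] U=[[-1,2,-1,-2],[0,-1,-2,0],[0,0,-1,0],[0,0,0,-2]]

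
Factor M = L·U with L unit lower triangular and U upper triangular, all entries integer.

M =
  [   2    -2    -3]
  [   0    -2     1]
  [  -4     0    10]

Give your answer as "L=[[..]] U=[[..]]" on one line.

  row1 -= 0·row0 → [0,-2,1]
  row2 -= -2·row0 → [0,-4,4]
  row2 -= 2·row1 → [0,0,2]

L=[[1,0,0],[0,1,0],[-2,2,1]] U=[[2,-2,-3],[0,-2,1],[0,0,2]]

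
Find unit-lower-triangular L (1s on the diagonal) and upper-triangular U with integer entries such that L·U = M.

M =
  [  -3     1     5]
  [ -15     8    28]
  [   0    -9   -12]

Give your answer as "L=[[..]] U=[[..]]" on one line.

L=[[1,0,0],[5,1,0],[0,-3,1]] U=[[-3,1,5],[0,3,3],[0,0,-3]]

  r1 -= 5·r0 → [0,3,3]
  r2 -= 0·r0 → [0,-9,-12]
  r2 -= -3·r1 → [0,0,-3]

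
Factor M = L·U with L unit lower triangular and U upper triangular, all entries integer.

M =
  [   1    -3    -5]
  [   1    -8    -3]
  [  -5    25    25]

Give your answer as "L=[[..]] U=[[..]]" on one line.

  r1 -= 1·r0 → [0,-5,2]
  r2 -= -5·r0 → [0,10,0]
  r2 -= -2·r1 → [0,0,4]

L=[[1,0,0],[1,1,0],[-5,-2,1]] U=[[1,-3,-5],[0,-5,2],[0,0,4]]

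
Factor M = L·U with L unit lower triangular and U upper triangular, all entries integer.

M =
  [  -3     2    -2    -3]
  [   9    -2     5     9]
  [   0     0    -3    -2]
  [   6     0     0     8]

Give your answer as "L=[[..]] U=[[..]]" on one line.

  row1 -= -3·row0 → [0,4,-1,0]
  row2 -= 0·row0 → [0,0,-3,-2]
  row3 -= -2·row0 → [0,4,-4,2]
  row2 -= 0·row1 → [0,0,-3,-2]
  row3 -= 1·row1 → [0,0,-3,2]
  row3 -= 1·row2 → [0,0,0,4]

L=[[1,0,0,0],[-3,1,0,0],[0,0,1,0],[-2,1,1,1]] U=[[-3,2,-2,-3],[0,4,-1,0],[0,0,-3,-2],[0,0,0,4]]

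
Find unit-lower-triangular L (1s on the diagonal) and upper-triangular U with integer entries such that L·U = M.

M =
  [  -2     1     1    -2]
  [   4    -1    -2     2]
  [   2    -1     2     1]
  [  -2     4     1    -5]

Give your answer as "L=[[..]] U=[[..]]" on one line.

L=[[1,0,0,0],[-2,1,0,0],[-1,0,1,0],[1,3,0,1]] U=[[-2,1,1,-2],[0,1,0,-2],[0,0,3,-1],[0,0,0,3]]

  r1 -= -2·r0 → [0,1,0,-2]
  r2 -= -1·r0 → [0,0,3,-1]
  r3 -= 1·r0 → [0,3,0,-3]
  r2 -= 0·r1 → [0,0,3,-1]
  r3 -= 3·r1 → [0,0,0,3]
  r3 -= 0·r2 → [0,0,0,3]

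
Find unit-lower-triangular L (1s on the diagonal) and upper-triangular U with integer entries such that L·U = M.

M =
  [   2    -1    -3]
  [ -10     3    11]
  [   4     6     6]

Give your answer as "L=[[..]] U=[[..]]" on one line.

  row1 -= -5·row0 → [0,-2,-4]
  row2 -= 2·row0 → [0,8,12]
  row2 -= -4·row1 → [0,0,-4]

L=[[1,0,0],[-5,1,0],[2,-4,1]] U=[[2,-1,-3],[0,-2,-4],[0,0,-4]]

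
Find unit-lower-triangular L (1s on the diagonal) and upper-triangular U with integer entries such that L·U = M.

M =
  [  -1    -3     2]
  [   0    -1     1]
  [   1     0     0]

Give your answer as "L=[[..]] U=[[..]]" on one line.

  row1 -= 0·row0 → [0,-1,1]
  row2 -= -1·row0 → [0,-3,2]
  row2 -= 3·row1 → [0,0,-1]

L=[[1,0,0],[0,1,0],[-1,3,1]] U=[[-1,-3,2],[0,-1,1],[0,0,-1]]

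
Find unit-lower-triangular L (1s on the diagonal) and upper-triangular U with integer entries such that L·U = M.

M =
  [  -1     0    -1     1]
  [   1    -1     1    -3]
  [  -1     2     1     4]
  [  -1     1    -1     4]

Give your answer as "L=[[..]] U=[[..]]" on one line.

  r1 -= -1·r0 → [0,-1,0,-2]
  r2 -= 1·r0 → [0,2,2,3]
  r3 -= 1·r0 → [0,1,0,3]
  r2 -= -2·r1 → [0,0,2,-1]
  r3 -= -1·r1 → [0,0,0,1]
  r3 -= 0·r2 → [0,0,0,1]

L=[[1,0,0,0],[-1,1,0,0],[1,-2,1,0],[1,-1,0,1]] U=[[-1,0,-1,1],[0,-1,0,-2],[0,0,2,-1],[0,0,0,1]]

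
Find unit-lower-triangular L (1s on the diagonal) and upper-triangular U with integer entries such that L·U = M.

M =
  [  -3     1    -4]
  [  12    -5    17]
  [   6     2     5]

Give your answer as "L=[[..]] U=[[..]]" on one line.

  r1 -= -4·r0 → [0,-1,1]
  r2 -= -2·r0 → [0,4,-3]
  r2 -= -4·r1 → [0,0,1]

L=[[1,0,0],[-4,1,0],[-2,-4,1]] U=[[-3,1,-4],[0,-1,1],[0,0,1]]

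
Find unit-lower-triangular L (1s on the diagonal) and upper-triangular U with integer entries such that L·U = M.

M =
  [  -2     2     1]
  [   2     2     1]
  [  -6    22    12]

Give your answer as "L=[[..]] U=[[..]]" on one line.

  R1 -= -1·R0 → [0,4,2]
  R2 -= 3·R0 → [0,16,9]
  R2 -= 4·R1 → [0,0,1]

L=[[1,0,0],[-1,1,0],[3,4,1]] U=[[-2,2,1],[0,4,2],[0,0,1]]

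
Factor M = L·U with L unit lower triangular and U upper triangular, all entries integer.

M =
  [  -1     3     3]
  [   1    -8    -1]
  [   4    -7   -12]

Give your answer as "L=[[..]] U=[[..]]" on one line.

  r1 -= -1·r0 → [0,-5,2]
  r2 -= -4·r0 → [0,5,0]
  r2 -= -1·r1 → [0,0,2]

L=[[1,0,0],[-1,1,0],[-4,-1,1]] U=[[-1,3,3],[0,-5,2],[0,0,2]]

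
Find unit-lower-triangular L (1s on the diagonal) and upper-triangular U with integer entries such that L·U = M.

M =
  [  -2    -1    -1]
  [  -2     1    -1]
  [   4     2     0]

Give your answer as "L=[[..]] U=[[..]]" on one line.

  r1 -= 1·r0 → [0,2,0]
  r2 -= -2·r0 → [0,0,-2]
  r2 -= 0·r1 → [0,0,-2]

L=[[1,0,0],[1,1,0],[-2,0,1]] U=[[-2,-1,-1],[0,2,0],[0,0,-2]]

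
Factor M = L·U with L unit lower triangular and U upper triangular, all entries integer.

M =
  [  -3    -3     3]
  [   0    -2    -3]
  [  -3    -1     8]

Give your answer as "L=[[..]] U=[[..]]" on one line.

  r1 -= 0·r0 → [0,-2,-3]
  r2 -= 1·r0 → [0,2,5]
  r2 -= -1·r1 → [0,0,2]

L=[[1,0,0],[0,1,0],[1,-1,1]] U=[[-3,-3,3],[0,-2,-3],[0,0,2]]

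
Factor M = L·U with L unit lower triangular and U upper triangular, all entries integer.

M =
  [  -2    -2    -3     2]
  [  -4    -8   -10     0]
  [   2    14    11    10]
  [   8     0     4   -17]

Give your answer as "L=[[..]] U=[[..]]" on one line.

  row1 -= 2·row0 → [0,-4,-4,-4]
  row2 -= -1·row0 → [0,12,8,12]
  row3 -= -4·row0 → [0,-8,-8,-9]
  row2 -= -3·row1 → [0,0,-4,0]
  row3 -= 2·row1 → [0,0,0,-1]
  row3 -= 0·row2 → [0,0,0,-1]

L=[[1,0,0,0],[2,1,0,0],[-1,-3,1,0],[-4,2,0,1]] U=[[-2,-2,-3,2],[0,-4,-4,-4],[0,0,-4,0],[0,0,0,-1]]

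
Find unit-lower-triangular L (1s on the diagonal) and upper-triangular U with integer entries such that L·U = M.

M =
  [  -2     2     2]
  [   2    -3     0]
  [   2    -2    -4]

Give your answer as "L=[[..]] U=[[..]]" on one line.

  row1 -= -1·row0 → [0,-1,2]
  row2 -= -1·row0 → [0,0,-2]
  row2 -= 0·row1 → [0,0,-2]

L=[[1,0,0],[-1,1,0],[-1,0,1]] U=[[-2,2,2],[0,-1,2],[0,0,-2]]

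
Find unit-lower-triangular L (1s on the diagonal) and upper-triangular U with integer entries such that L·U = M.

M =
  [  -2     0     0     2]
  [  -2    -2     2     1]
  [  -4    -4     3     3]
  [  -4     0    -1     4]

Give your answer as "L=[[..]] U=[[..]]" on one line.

L=[[1,0,0,0],[1,1,0,0],[2,2,1,0],[2,0,1,1]] U=[[-2,0,0,2],[0,-2,2,-1],[0,0,-1,1],[0,0,0,-1]]

  r1 -= 1·r0 → [0,-2,2,-1]
  r2 -= 2·r0 → [0,-4,3,-1]
  r3 -= 2·r0 → [0,0,-1,0]
  r2 -= 2·r1 → [0,0,-1,1]
  r3 -= 0·r1 → [0,0,-1,0]
  r3 -= 1·r2 → [0,0,0,-1]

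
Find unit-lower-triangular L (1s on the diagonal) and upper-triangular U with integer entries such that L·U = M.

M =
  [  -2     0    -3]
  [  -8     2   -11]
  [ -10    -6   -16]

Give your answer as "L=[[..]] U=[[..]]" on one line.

L=[[1,0,0],[4,1,0],[5,-3,1]] U=[[-2,0,-3],[0,2,1],[0,0,2]]

  r1 -= 4·r0 → [0,2,1]
  r2 -= 5·r0 → [0,-6,-1]
  r2 -= -3·r1 → [0,0,2]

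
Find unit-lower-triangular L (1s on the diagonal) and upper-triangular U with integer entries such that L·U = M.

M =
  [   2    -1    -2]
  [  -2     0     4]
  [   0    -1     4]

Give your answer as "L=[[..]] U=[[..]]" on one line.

L=[[1,0,0],[-1,1,0],[0,1,1]] U=[[2,-1,-2],[0,-1,2],[0,0,2]]

  R1 -= -1·R0 → [0,-1,2]
  R2 -= 0·R0 → [0,-1,4]
  R2 -= 1·R1 → [0,0,2]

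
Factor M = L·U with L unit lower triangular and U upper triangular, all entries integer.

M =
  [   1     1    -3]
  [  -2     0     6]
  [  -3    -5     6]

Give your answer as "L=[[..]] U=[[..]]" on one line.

  row1 -= -2·row0 → [0,2,0]
  row2 -= -3·row0 → [0,-2,-3]
  row2 -= -1·row1 → [0,0,-3]

L=[[1,0,0],[-2,1,0],[-3,-1,1]] U=[[1,1,-3],[0,2,0],[0,0,-3]]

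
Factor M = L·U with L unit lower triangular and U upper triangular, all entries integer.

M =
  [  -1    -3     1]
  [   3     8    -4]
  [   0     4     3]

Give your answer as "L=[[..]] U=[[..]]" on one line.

  row1 -= -3·row0 → [0,-1,-1]
  row2 -= 0·row0 → [0,4,3]
  row2 -= -4·row1 → [0,0,-1]

L=[[1,0,0],[-3,1,0],[0,-4,1]] U=[[-1,-3,1],[0,-1,-1],[0,0,-1]]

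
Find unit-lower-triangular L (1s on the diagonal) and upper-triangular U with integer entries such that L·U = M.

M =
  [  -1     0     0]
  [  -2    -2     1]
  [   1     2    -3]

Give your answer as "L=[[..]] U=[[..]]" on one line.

L=[[1,0,0],[2,1,0],[-1,-1,1]] U=[[-1,0,0],[0,-2,1],[0,0,-2]]

  row1 -= 2·row0 → [0,-2,1]
  row2 -= -1·row0 → [0,2,-3]
  row2 -= -1·row1 → [0,0,-2]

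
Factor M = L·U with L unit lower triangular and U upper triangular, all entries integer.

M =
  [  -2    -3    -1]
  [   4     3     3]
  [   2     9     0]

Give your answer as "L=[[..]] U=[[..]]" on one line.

  R1 -= -2·R0 → [0,-3,1]
  R2 -= -1·R0 → [0,6,-1]
  R2 -= -2·R1 → [0,0,1]

L=[[1,0,0],[-2,1,0],[-1,-2,1]] U=[[-2,-3,-1],[0,-3,1],[0,0,1]]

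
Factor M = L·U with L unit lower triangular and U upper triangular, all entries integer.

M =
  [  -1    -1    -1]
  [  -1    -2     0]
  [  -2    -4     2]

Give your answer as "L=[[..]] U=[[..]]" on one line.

L=[[1,0,0],[1,1,0],[2,2,1]] U=[[-1,-1,-1],[0,-1,1],[0,0,2]]

  r1 -= 1·r0 → [0,-1,1]
  r2 -= 2·r0 → [0,-2,4]
  r2 -= 2·r1 → [0,0,2]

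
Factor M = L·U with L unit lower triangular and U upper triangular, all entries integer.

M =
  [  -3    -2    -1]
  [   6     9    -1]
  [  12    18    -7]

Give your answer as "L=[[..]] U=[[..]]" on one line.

L=[[1,0,0],[-2,1,0],[-4,2,1]] U=[[-3,-2,-1],[0,5,-3],[0,0,-5]]

  R1 -= -2·R0 → [0,5,-3]
  R2 -= -4·R0 → [0,10,-11]
  R2 -= 2·R1 → [0,0,-5]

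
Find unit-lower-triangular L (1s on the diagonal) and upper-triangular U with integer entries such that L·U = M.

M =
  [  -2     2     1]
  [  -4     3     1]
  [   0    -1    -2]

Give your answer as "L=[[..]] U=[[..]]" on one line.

  row1 -= 2·row0 → [0,-1,-1]
  row2 -= 0·row0 → [0,-1,-2]
  row2 -= 1·row1 → [0,0,-1]

L=[[1,0,0],[2,1,0],[0,1,1]] U=[[-2,2,1],[0,-1,-1],[0,0,-1]]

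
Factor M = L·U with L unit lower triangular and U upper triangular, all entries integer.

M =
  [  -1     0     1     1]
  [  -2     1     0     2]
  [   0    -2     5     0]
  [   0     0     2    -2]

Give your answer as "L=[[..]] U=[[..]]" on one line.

L=[[1,0,0,0],[2,1,0,0],[0,-2,1,0],[0,0,2,1]] U=[[-1,0,1,1],[0,1,-2,0],[0,0,1,0],[0,0,0,-2]]

  row1 -= 2·row0 → [0,1,-2,0]
  row2 -= 0·row0 → [0,-2,5,0]
  row3 -= 0·row0 → [0,0,2,-2]
  row2 -= -2·row1 → [0,0,1,0]
  row3 -= 0·row1 → [0,0,2,-2]
  row3 -= 2·row2 → [0,0,0,-2]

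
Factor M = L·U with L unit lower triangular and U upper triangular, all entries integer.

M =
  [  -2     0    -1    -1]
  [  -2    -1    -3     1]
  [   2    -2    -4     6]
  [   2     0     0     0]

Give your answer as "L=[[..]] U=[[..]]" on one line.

L=[[1,0,0,0],[1,1,0,0],[-1,2,1,0],[-1,0,1,1]] U=[[-2,0,-1,-1],[0,-1,-2,2],[0,0,-1,1],[0,0,0,-2]]

  row1 -= 1·row0 → [0,-1,-2,2]
  row2 -= -1·row0 → [0,-2,-5,5]
  row3 -= -1·row0 → [0,0,-1,-1]
  row2 -= 2·row1 → [0,0,-1,1]
  row3 -= 0·row1 → [0,0,-1,-1]
  row3 -= 1·row2 → [0,0,0,-2]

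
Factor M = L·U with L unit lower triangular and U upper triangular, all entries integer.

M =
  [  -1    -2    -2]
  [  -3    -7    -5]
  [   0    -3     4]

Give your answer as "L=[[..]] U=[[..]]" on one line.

  R1 -= 3·R0 → [0,-1,1]
  R2 -= 0·R0 → [0,-3,4]
  R2 -= 3·R1 → [0,0,1]

L=[[1,0,0],[3,1,0],[0,3,1]] U=[[-1,-2,-2],[0,-1,1],[0,0,1]]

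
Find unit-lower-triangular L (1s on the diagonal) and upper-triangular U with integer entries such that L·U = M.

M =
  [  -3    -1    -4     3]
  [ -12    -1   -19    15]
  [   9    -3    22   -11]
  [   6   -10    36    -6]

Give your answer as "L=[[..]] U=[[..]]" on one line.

L=[[1,0,0,0],[4,1,0,0],[-3,-2,1,0],[-2,-4,4,1]] U=[[-3,-1,-4,3],[0,3,-3,3],[0,0,4,4],[0,0,0,-4]]

  r1 -= 4·r0 → [0,3,-3,3]
  r2 -= -3·r0 → [0,-6,10,-2]
  r3 -= -2·r0 → [0,-12,28,0]
  r2 -= -2·r1 → [0,0,4,4]
  r3 -= -4·r1 → [0,0,16,12]
  r3 -= 4·r2 → [0,0,0,-4]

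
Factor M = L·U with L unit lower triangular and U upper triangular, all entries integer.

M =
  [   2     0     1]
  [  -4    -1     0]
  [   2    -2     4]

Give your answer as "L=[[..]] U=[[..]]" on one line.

  r1 -= -2·r0 → [0,-1,2]
  r2 -= 1·r0 → [0,-2,3]
  r2 -= 2·r1 → [0,0,-1]

L=[[1,0,0],[-2,1,0],[1,2,1]] U=[[2,0,1],[0,-1,2],[0,0,-1]]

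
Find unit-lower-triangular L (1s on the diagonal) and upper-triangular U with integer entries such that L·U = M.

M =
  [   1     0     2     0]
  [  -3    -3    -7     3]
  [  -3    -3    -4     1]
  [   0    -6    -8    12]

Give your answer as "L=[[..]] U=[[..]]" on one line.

  R1 -= -3·R0 → [0,-3,-1,3]
  R2 -= -3·R0 → [0,-3,2,1]
  R3 -= 0·R0 → [0,-6,-8,12]
  R2 -= 1·R1 → [0,0,3,-2]
  R3 -= 2·R1 → [0,0,-6,6]
  R3 -= -2·R2 → [0,0,0,2]

L=[[1,0,0,0],[-3,1,0,0],[-3,1,1,0],[0,2,-2,1]] U=[[1,0,2,0],[0,-3,-1,3],[0,0,3,-2],[0,0,0,2]]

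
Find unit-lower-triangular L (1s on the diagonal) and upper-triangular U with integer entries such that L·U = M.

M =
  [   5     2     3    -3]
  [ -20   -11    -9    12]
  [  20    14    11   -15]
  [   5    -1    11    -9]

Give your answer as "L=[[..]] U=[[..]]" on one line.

L=[[1,0,0,0],[-4,1,0,0],[4,-2,1,0],[1,1,1,1]] U=[[5,2,3,-3],[0,-3,3,0],[0,0,5,-3],[0,0,0,-3]]

  R1 -= -4·R0 → [0,-3,3,0]
  R2 -= 4·R0 → [0,6,-1,-3]
  R3 -= 1·R0 → [0,-3,8,-6]
  R2 -= -2·R1 → [0,0,5,-3]
  R3 -= 1·R1 → [0,0,5,-6]
  R3 -= 1·R2 → [0,0,0,-3]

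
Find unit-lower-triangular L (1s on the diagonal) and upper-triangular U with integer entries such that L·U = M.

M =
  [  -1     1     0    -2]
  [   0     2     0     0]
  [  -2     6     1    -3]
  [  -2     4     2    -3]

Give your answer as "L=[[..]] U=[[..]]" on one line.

L=[[1,0,0,0],[0,1,0,0],[2,2,1,0],[2,1,2,1]] U=[[-1,1,0,-2],[0,2,0,0],[0,0,1,1],[0,0,0,-1]]

  r1 -= 0·r0 → [0,2,0,0]
  r2 -= 2·r0 → [0,4,1,1]
  r3 -= 2·r0 → [0,2,2,1]
  r2 -= 2·r1 → [0,0,1,1]
  r3 -= 1·r1 → [0,0,2,1]
  r3 -= 2·r2 → [0,0,0,-1]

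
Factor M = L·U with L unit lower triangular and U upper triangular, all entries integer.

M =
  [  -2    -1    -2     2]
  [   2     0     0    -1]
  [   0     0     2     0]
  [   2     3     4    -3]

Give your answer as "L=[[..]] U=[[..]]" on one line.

L=[[1,0,0,0],[-1,1,0,0],[0,0,1,0],[-1,-2,-1,1]] U=[[-2,-1,-2,2],[0,-1,-2,1],[0,0,2,0],[0,0,0,1]]

  r1 -= -1·r0 → [0,-1,-2,1]
  r2 -= 0·r0 → [0,0,2,0]
  r3 -= -1·r0 → [0,2,2,-1]
  r2 -= 0·r1 → [0,0,2,0]
  r3 -= -2·r1 → [0,0,-2,1]
  r3 -= -1·r2 → [0,0,0,1]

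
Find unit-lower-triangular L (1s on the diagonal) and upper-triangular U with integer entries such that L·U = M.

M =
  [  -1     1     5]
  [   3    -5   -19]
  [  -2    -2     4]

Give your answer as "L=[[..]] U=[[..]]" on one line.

  R1 -= -3·R0 → [0,-2,-4]
  R2 -= 2·R0 → [0,-4,-6]
  R2 -= 2·R1 → [0,0,2]

L=[[1,0,0],[-3,1,0],[2,2,1]] U=[[-1,1,5],[0,-2,-4],[0,0,2]]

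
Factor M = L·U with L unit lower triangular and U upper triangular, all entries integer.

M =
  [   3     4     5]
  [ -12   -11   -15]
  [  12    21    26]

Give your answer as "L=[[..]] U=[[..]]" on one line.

L=[[1,0,0],[-4,1,0],[4,1,1]] U=[[3,4,5],[0,5,5],[0,0,1]]

  r1 -= -4·r0 → [0,5,5]
  r2 -= 4·r0 → [0,5,6]
  r2 -= 1·r1 → [0,0,1]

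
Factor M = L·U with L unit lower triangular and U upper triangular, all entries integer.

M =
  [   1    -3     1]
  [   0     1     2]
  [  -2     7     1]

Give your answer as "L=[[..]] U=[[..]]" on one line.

  row1 -= 0·row0 → [0,1,2]
  row2 -= -2·row0 → [0,1,3]
  row2 -= 1·row1 → [0,0,1]

L=[[1,0,0],[0,1,0],[-2,1,1]] U=[[1,-3,1],[0,1,2],[0,0,1]]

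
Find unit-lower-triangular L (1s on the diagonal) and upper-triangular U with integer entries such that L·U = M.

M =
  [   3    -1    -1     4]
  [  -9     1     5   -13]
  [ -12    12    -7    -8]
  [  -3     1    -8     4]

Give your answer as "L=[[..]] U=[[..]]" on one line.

  row1 -= -3·row0 → [0,-2,2,-1]
  row2 -= -4·row0 → [0,8,-11,8]
  row3 -= -1·row0 → [0,0,-9,8]
  row2 -= -4·row1 → [0,0,-3,4]
  row3 -= 0·row1 → [0,0,-9,8]
  row3 -= 3·row2 → [0,0,0,-4]

L=[[1,0,0,0],[-3,1,0,0],[-4,-4,1,0],[-1,0,3,1]] U=[[3,-1,-1,4],[0,-2,2,-1],[0,0,-3,4],[0,0,0,-4]]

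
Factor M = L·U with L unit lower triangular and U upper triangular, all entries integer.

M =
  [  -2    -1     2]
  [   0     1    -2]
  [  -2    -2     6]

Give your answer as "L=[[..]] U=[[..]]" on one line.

L=[[1,0,0],[0,1,0],[1,-1,1]] U=[[-2,-1,2],[0,1,-2],[0,0,2]]

  R1 -= 0·R0 → [0,1,-2]
  R2 -= 1·R0 → [0,-1,4]
  R2 -= -1·R1 → [0,0,2]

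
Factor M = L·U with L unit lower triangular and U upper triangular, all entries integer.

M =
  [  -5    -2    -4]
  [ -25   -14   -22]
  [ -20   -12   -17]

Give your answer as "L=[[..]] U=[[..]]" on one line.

  r1 -= 5·r0 → [0,-4,-2]
  r2 -= 4·r0 → [0,-4,-1]
  r2 -= 1·r1 → [0,0,1]

L=[[1,0,0],[5,1,0],[4,1,1]] U=[[-5,-2,-4],[0,-4,-2],[0,0,1]]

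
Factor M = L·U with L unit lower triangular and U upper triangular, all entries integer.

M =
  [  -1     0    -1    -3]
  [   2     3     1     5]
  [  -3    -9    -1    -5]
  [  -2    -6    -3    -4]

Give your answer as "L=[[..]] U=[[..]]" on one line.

  R1 -= -2·R0 → [0,3,-1,-1]
  R2 -= 3·R0 → [0,-9,2,4]
  R3 -= 2·R0 → [0,-6,-1,2]
  R2 -= -3·R1 → [0,0,-1,1]
  R3 -= -2·R1 → [0,0,-3,0]
  R3 -= 3·R2 → [0,0,0,-3]

L=[[1,0,0,0],[-2,1,0,0],[3,-3,1,0],[2,-2,3,1]] U=[[-1,0,-1,-3],[0,3,-1,-1],[0,0,-1,1],[0,0,0,-3]]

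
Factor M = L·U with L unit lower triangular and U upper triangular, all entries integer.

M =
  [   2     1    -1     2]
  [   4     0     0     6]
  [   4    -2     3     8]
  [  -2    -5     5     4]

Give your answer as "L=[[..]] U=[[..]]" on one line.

  row1 -= 2·row0 → [0,-2,2,2]
  row2 -= 2·row0 → [0,-4,5,4]
  row3 -= -1·row0 → [0,-4,4,6]
  row2 -= 2·row1 → [0,0,1,0]
  row3 -= 2·row1 → [0,0,0,2]
  row3 -= 0·row2 → [0,0,0,2]

L=[[1,0,0,0],[2,1,0,0],[2,2,1,0],[-1,2,0,1]] U=[[2,1,-1,2],[0,-2,2,2],[0,0,1,0],[0,0,0,2]]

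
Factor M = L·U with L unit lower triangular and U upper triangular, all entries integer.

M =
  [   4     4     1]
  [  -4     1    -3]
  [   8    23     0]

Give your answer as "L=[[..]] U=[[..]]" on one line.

L=[[1,0,0],[-1,1,0],[2,3,1]] U=[[4,4,1],[0,5,-2],[0,0,4]]

  R1 -= -1·R0 → [0,5,-2]
  R2 -= 2·R0 → [0,15,-2]
  R2 -= 3·R1 → [0,0,4]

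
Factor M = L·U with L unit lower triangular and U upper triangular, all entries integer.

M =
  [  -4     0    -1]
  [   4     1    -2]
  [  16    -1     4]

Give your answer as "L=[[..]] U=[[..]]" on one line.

L=[[1,0,0],[-1,1,0],[-4,-1,1]] U=[[-4,0,-1],[0,1,-3],[0,0,-3]]

  row1 -= -1·row0 → [0,1,-3]
  row2 -= -4·row0 → [0,-1,0]
  row2 -= -1·row1 → [0,0,-3]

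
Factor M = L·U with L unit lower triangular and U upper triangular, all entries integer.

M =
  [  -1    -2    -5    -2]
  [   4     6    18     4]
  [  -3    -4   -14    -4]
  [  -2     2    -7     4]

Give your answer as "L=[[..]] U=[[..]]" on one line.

L=[[1,0,0,0],[-4,1,0,0],[3,-1,1,0],[2,-3,3,1]] U=[[-1,-2,-5,-2],[0,-2,-2,-4],[0,0,-1,-2],[0,0,0,2]]

  row1 -= -4·row0 → [0,-2,-2,-4]
  row2 -= 3·row0 → [0,2,1,2]
  row3 -= 2·row0 → [0,6,3,8]
  row2 -= -1·row1 → [0,0,-1,-2]
  row3 -= -3·row1 → [0,0,-3,-4]
  row3 -= 3·row2 → [0,0,0,2]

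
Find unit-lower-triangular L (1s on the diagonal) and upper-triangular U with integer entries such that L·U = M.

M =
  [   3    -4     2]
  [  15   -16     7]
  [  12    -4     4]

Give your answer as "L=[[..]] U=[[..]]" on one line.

L=[[1,0,0],[5,1,0],[4,3,1]] U=[[3,-4,2],[0,4,-3],[0,0,5]]

  R1 -= 5·R0 → [0,4,-3]
  R2 -= 4·R0 → [0,12,-4]
  R2 -= 3·R1 → [0,0,5]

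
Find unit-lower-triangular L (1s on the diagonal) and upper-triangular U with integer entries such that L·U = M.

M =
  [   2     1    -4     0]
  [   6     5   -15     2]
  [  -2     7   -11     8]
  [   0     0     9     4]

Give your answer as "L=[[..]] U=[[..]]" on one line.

L=[[1,0,0,0],[3,1,0,0],[-1,4,1,0],[0,0,-3,1]] U=[[2,1,-4,0],[0,2,-3,2],[0,0,-3,0],[0,0,0,4]]

  R1 -= 3·R0 → [0,2,-3,2]
  R2 -= -1·R0 → [0,8,-15,8]
  R3 -= 0·R0 → [0,0,9,4]
  R2 -= 4·R1 → [0,0,-3,0]
  R3 -= 0·R1 → [0,0,9,4]
  R3 -= -3·R2 → [0,0,0,4]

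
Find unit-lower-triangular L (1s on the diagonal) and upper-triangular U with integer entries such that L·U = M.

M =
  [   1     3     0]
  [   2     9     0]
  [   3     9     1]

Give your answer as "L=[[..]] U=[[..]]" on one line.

L=[[1,0,0],[2,1,0],[3,0,1]] U=[[1,3,0],[0,3,0],[0,0,1]]

  R1 -= 2·R0 → [0,3,0]
  R2 -= 3·R0 → [0,0,1]
  R2 -= 0·R1 → [0,0,1]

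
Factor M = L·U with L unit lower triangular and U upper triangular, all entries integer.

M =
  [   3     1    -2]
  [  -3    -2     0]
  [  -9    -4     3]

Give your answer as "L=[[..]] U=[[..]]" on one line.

  row1 -= -1·row0 → [0,-1,-2]
  row2 -= -3·row0 → [0,-1,-3]
  row2 -= 1·row1 → [0,0,-1]

L=[[1,0,0],[-1,1,0],[-3,1,1]] U=[[3,1,-2],[0,-1,-2],[0,0,-1]]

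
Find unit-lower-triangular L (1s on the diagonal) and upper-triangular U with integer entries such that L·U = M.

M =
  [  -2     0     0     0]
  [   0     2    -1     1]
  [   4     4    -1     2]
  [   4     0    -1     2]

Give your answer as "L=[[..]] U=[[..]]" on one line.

L=[[1,0,0,0],[0,1,0,0],[-2,2,1,0],[-2,0,-1,1]] U=[[-2,0,0,0],[0,2,-1,1],[0,0,1,0],[0,0,0,2]]

  r1 -= 0·r0 → [0,2,-1,1]
  r2 -= -2·r0 → [0,4,-1,2]
  r3 -= -2·r0 → [0,0,-1,2]
  r2 -= 2·r1 → [0,0,1,0]
  r3 -= 0·r1 → [0,0,-1,2]
  r3 -= -1·r2 → [0,0,0,2]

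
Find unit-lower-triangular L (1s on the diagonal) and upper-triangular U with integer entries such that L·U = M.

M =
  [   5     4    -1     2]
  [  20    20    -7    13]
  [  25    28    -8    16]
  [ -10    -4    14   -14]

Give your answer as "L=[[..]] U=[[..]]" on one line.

L=[[1,0,0,0],[4,1,0,0],[5,2,1,0],[-2,1,5,1]] U=[[5,4,-1,2],[0,4,-3,5],[0,0,3,-4],[0,0,0,5]]

  R1 -= 4·R0 → [0,4,-3,5]
  R2 -= 5·R0 → [0,8,-3,6]
  R3 -= -2·R0 → [0,4,12,-10]
  R2 -= 2·R1 → [0,0,3,-4]
  R3 -= 1·R1 → [0,0,15,-15]
  R3 -= 5·R2 → [0,0,0,5]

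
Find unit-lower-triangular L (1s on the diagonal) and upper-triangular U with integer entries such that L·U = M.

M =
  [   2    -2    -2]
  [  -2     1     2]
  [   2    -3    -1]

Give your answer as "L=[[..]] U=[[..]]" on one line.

  row1 -= -1·row0 → [0,-1,0]
  row2 -= 1·row0 → [0,-1,1]
  row2 -= 1·row1 → [0,0,1]

L=[[1,0,0],[-1,1,0],[1,1,1]] U=[[2,-2,-2],[0,-1,0],[0,0,1]]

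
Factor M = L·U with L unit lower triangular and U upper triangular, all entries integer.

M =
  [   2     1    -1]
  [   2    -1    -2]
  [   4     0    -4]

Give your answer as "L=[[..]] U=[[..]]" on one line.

L=[[1,0,0],[1,1,0],[2,1,1]] U=[[2,1,-1],[0,-2,-1],[0,0,-1]]

  R1 -= 1·R0 → [0,-2,-1]
  R2 -= 2·R0 → [0,-2,-2]
  R2 -= 1·R1 → [0,0,-1]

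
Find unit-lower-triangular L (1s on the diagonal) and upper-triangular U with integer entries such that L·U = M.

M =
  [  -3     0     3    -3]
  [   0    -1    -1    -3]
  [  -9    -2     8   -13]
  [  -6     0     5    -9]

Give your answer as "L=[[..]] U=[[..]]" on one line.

L=[[1,0,0,0],[0,1,0,0],[3,2,1,0],[2,0,-1,1]] U=[[-3,0,3,-3],[0,-1,-1,-3],[0,0,1,2],[0,0,0,-1]]

  r1 -= 0·r0 → [0,-1,-1,-3]
  r2 -= 3·r0 → [0,-2,-1,-4]
  r3 -= 2·r0 → [0,0,-1,-3]
  r2 -= 2·r1 → [0,0,1,2]
  r3 -= 0·r1 → [0,0,-1,-3]
  r3 -= -1·r2 → [0,0,0,-1]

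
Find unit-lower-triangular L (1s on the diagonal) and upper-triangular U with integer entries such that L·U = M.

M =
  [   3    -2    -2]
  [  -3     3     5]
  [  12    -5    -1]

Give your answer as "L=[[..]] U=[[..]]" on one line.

L=[[1,0,0],[-1,1,0],[4,3,1]] U=[[3,-2,-2],[0,1,3],[0,0,-2]]

  R1 -= -1·R0 → [0,1,3]
  R2 -= 4·R0 → [0,3,7]
  R2 -= 3·R1 → [0,0,-2]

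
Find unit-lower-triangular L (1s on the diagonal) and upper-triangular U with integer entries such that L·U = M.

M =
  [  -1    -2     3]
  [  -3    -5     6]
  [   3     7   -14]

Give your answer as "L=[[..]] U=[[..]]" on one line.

L=[[1,0,0],[3,1,0],[-3,1,1]] U=[[-1,-2,3],[0,1,-3],[0,0,-2]]

  row1 -= 3·row0 → [0,1,-3]
  row2 -= -3·row0 → [0,1,-5]
  row2 -= 1·row1 → [0,0,-2]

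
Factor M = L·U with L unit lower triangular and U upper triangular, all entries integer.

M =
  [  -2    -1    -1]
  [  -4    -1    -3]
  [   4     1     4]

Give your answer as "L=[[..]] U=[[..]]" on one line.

L=[[1,0,0],[2,1,0],[-2,-1,1]] U=[[-2,-1,-1],[0,1,-1],[0,0,1]]

  R1 -= 2·R0 → [0,1,-1]
  R2 -= -2·R0 → [0,-1,2]
  R2 -= -1·R1 → [0,0,1]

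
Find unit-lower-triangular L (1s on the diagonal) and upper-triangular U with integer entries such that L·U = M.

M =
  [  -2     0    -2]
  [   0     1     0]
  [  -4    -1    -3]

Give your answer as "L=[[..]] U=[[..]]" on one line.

L=[[1,0,0],[0,1,0],[2,-1,1]] U=[[-2,0,-2],[0,1,0],[0,0,1]]

  row1 -= 0·row0 → [0,1,0]
  row2 -= 2·row0 → [0,-1,1]
  row2 -= -1·row1 → [0,0,1]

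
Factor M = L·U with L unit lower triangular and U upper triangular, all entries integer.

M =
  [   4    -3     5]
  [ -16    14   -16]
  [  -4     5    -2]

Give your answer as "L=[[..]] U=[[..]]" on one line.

  R1 -= -4·R0 → [0,2,4]
  R2 -= -1·R0 → [0,2,3]
  R2 -= 1·R1 → [0,0,-1]

L=[[1,0,0],[-4,1,0],[-1,1,1]] U=[[4,-3,5],[0,2,4],[0,0,-1]]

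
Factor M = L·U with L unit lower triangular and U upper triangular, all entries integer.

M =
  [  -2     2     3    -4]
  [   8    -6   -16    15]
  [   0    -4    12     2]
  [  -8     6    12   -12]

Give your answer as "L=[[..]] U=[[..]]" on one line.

L=[[1,0,0,0],[-4,1,0,0],[0,-2,1,0],[4,-1,-1,1]] U=[[-2,2,3,-4],[0,2,-4,-1],[0,0,4,0],[0,0,0,3]]

  R1 -= -4·R0 → [0,2,-4,-1]
  R2 -= 0·R0 → [0,-4,12,2]
  R3 -= 4·R0 → [0,-2,0,4]
  R2 -= -2·R1 → [0,0,4,0]
  R3 -= -1·R1 → [0,0,-4,3]
  R3 -= -1·R2 → [0,0,0,3]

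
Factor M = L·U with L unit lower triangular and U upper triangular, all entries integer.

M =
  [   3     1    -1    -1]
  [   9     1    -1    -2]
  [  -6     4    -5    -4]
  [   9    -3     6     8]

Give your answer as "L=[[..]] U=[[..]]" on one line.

  R1 -= 3·R0 → [0,-2,2,1]
  R2 -= -2·R0 → [0,6,-7,-6]
  R3 -= 3·R0 → [0,-6,9,11]
  R2 -= -3·R1 → [0,0,-1,-3]
  R3 -= 3·R1 → [0,0,3,8]
  R3 -= -3·R2 → [0,0,0,-1]

L=[[1,0,0,0],[3,1,0,0],[-2,-3,1,0],[3,3,-3,1]] U=[[3,1,-1,-1],[0,-2,2,1],[0,0,-1,-3],[0,0,0,-1]]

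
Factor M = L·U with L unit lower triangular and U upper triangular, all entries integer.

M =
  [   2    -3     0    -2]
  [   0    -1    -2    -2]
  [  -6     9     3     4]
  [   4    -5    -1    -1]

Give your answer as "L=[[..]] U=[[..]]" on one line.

L=[[1,0,0,0],[0,1,0,0],[-3,0,1,0],[2,-1,-1,1]] U=[[2,-3,0,-2],[0,-1,-2,-2],[0,0,3,-2],[0,0,0,-1]]

  R1 -= 0·R0 → [0,-1,-2,-2]
  R2 -= -3·R0 → [0,0,3,-2]
  R3 -= 2·R0 → [0,1,-1,3]
  R2 -= 0·R1 → [0,0,3,-2]
  R3 -= -1·R1 → [0,0,-3,1]
  R3 -= -1·R2 → [0,0,0,-1]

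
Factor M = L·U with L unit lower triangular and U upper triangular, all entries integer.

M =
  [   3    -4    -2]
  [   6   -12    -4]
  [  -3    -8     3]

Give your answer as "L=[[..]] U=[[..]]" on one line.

  R1 -= 2·R0 → [0,-4,0]
  R2 -= -1·R0 → [0,-12,1]
  R2 -= 3·R1 → [0,0,1]

L=[[1,0,0],[2,1,0],[-1,3,1]] U=[[3,-4,-2],[0,-4,0],[0,0,1]]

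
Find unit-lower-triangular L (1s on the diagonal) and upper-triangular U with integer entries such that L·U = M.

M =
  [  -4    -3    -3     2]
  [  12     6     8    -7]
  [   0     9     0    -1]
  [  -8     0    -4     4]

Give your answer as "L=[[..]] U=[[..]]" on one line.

  r1 -= -3·r0 → [0,-3,-1,-1]
  r2 -= 0·r0 → [0,9,0,-1]
  r3 -= 2·r0 → [0,6,2,0]
  r2 -= -3·r1 → [0,0,-3,-4]
  r3 -= -2·r1 → [0,0,0,-2]
  r3 -= 0·r2 → [0,0,0,-2]

L=[[1,0,0,0],[-3,1,0,0],[0,-3,1,0],[2,-2,0,1]] U=[[-4,-3,-3,2],[0,-3,-1,-1],[0,0,-3,-4],[0,0,0,-2]]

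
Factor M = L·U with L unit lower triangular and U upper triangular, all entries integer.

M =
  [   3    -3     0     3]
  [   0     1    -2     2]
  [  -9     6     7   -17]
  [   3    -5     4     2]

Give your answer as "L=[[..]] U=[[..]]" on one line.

L=[[1,0,0,0],[0,1,0,0],[-3,-3,1,0],[1,-2,0,1]] U=[[3,-3,0,3],[0,1,-2,2],[0,0,1,-2],[0,0,0,3]]

  row1 -= 0·row0 → [0,1,-2,2]
  row2 -= -3·row0 → [0,-3,7,-8]
  row3 -= 1·row0 → [0,-2,4,-1]
  row2 -= -3·row1 → [0,0,1,-2]
  row3 -= -2·row1 → [0,0,0,3]
  row3 -= 0·row2 → [0,0,0,3]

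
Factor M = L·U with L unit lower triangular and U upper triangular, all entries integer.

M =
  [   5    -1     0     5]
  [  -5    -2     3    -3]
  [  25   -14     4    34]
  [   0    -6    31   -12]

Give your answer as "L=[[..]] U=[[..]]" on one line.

L=[[1,0,0,0],[-1,1,0,0],[5,3,1,0],[0,2,-5,1]] U=[[5,-1,0,5],[0,-3,3,2],[0,0,-5,3],[0,0,0,-1]]

  R1 -= -1·R0 → [0,-3,3,2]
  R2 -= 5·R0 → [0,-9,4,9]
  R3 -= 0·R0 → [0,-6,31,-12]
  R2 -= 3·R1 → [0,0,-5,3]
  R3 -= 2·R1 → [0,0,25,-16]
  R3 -= -5·R2 → [0,0,0,-1]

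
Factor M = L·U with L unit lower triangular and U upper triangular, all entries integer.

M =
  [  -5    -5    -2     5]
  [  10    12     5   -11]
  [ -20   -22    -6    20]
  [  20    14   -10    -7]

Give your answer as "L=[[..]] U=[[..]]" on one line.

L=[[1,0,0,0],[-2,1,0,0],[4,-1,1,0],[-4,-3,-5,1]] U=[[-5,-5,-2,5],[0,2,1,-1],[0,0,3,-1],[0,0,0,5]]

  r1 -= -2·r0 → [0,2,1,-1]
  r2 -= 4·r0 → [0,-2,2,0]
  r3 -= -4·r0 → [0,-6,-18,13]
  r2 -= -1·r1 → [0,0,3,-1]
  r3 -= -3·r1 → [0,0,-15,10]
  r3 -= -5·r2 → [0,0,0,5]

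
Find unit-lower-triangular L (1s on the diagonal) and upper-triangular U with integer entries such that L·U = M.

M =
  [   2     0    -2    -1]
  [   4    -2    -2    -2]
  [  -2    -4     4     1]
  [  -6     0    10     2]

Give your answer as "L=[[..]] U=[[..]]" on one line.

  R1 -= 2·R0 → [0,-2,2,0]
  R2 -= -1·R0 → [0,-4,2,0]
  R3 -= -3·R0 → [0,0,4,-1]
  R2 -= 2·R1 → [0,0,-2,0]
  R3 -= 0·R1 → [0,0,4,-1]
  R3 -= -2·R2 → [0,0,0,-1]

L=[[1,0,0,0],[2,1,0,0],[-1,2,1,0],[-3,0,-2,1]] U=[[2,0,-2,-1],[0,-2,2,0],[0,0,-2,0],[0,0,0,-1]]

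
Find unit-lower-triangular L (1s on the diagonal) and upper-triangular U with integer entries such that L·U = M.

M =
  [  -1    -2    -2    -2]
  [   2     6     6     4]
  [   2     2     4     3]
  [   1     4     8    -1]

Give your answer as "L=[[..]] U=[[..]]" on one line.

  R1 -= -2·R0 → [0,2,2,0]
  R2 -= -2·R0 → [0,-2,0,-1]
  R3 -= -1·R0 → [0,2,6,-3]
  R2 -= -1·R1 → [0,0,2,-1]
  R3 -= 1·R1 → [0,0,4,-3]
  R3 -= 2·R2 → [0,0,0,-1]

L=[[1,0,0,0],[-2,1,0,0],[-2,-1,1,0],[-1,1,2,1]] U=[[-1,-2,-2,-2],[0,2,2,0],[0,0,2,-1],[0,0,0,-1]]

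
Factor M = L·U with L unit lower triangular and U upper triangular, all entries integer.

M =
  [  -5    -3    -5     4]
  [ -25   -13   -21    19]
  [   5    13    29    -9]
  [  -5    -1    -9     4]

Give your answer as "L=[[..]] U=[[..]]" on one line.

L=[[1,0,0,0],[5,1,0,0],[-1,5,1,0],[1,1,-2,1]] U=[[-5,-3,-5,4],[0,2,4,-1],[0,0,4,0],[0,0,0,1]]

  R1 -= 5·R0 → [0,2,4,-1]
  R2 -= -1·R0 → [0,10,24,-5]
  R3 -= 1·R0 → [0,2,-4,0]
  R2 -= 5·R1 → [0,0,4,0]
  R3 -= 1·R1 → [0,0,-8,1]
  R3 -= -2·R2 → [0,0,0,1]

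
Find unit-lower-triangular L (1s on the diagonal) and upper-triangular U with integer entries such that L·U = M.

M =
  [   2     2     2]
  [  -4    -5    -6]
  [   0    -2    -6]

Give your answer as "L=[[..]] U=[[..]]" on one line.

  R1 -= -2·R0 → [0,-1,-2]
  R2 -= 0·R0 → [0,-2,-6]
  R2 -= 2·R1 → [0,0,-2]

L=[[1,0,0],[-2,1,0],[0,2,1]] U=[[2,2,2],[0,-1,-2],[0,0,-2]]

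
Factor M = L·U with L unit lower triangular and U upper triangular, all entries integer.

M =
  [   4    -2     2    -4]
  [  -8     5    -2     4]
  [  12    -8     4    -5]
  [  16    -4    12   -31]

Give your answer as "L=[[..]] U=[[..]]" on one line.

  row1 -= -2·row0 → [0,1,2,-4]
  row2 -= 3·row0 → [0,-2,-2,7]
  row3 -= 4·row0 → [0,4,4,-15]
  row2 -= -2·row1 → [0,0,2,-1]
  row3 -= 4·row1 → [0,0,-4,1]
  row3 -= -2·row2 → [0,0,0,-1]

L=[[1,0,0,0],[-2,1,0,0],[3,-2,1,0],[4,4,-2,1]] U=[[4,-2,2,-4],[0,1,2,-4],[0,0,2,-1],[0,0,0,-1]]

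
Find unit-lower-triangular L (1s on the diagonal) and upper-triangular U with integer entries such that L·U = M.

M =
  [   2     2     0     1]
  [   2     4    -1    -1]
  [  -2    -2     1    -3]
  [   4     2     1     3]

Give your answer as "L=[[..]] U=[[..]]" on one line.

  r1 -= 1·r0 → [0,2,-1,-2]
  r2 -= -1·r0 → [0,0,1,-2]
  r3 -= 2·r0 → [0,-2,1,1]
  r2 -= 0·r1 → [0,0,1,-2]
  r3 -= -1·r1 → [0,0,0,-1]
  r3 -= 0·r2 → [0,0,0,-1]

L=[[1,0,0,0],[1,1,0,0],[-1,0,1,0],[2,-1,0,1]] U=[[2,2,0,1],[0,2,-1,-2],[0,0,1,-2],[0,0,0,-1]]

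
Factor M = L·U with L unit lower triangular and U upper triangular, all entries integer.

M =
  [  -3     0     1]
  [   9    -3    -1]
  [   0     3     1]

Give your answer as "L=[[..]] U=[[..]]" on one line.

L=[[1,0,0],[-3,1,0],[0,-1,1]] U=[[-3,0,1],[0,-3,2],[0,0,3]]

  R1 -= -3·R0 → [0,-3,2]
  R2 -= 0·R0 → [0,3,1]
  R2 -= -1·R1 → [0,0,3]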